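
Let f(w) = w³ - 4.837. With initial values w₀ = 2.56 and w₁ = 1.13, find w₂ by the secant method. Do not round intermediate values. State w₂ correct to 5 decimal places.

1.44652

Secant update: w_(k+1) = w_k − f(w_k)·(w_k − w_(k-1))/(f(w_k) − f(w_(k-1))).
f(w_0) = 11.940216, f(w_1) = -3.394103
w_2 = 1.130000 - (-3.394103)·(1.130000 - 2.560000)/(-3.394103 - (11.940216)) = 1.446517; f(w_2) = -1.810293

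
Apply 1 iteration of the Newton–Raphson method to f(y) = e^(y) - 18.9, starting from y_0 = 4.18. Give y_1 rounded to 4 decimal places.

3.4691

f'(y) = e^(y)
y_0 = 4.180000: f = 46.465853, f' = 65.365853 → y_1 = 4.180000 - (46.465853)/(65.365853) = 3.469142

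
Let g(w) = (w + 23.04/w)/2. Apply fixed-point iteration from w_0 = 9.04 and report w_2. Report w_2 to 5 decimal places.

w_1 = g(9.040000) = 5.794336
w_2 = g(5.794336) = 4.885316

4.88532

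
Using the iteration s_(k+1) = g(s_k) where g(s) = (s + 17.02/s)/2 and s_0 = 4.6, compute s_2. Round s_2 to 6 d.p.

4.125602

s_1 = g(4.600000) = 4.150000
s_2 = g(4.150000) = 4.125602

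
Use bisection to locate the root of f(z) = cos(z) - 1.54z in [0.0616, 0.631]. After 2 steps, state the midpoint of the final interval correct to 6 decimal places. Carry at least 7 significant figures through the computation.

0.559825

f(0.061600) = 0.903239, f(0.631000) = -0.164302 (opposite signs)
step 1: m = 0.346300, f(m) = 0.407333 > 0 → root in [0.346300, 0.631000]
step 2: m = 0.488650, f(m) = 0.130446 > 0 → root in [0.488650, 0.631000]
Midpoint of [0.488650, 0.631000] = 0.559825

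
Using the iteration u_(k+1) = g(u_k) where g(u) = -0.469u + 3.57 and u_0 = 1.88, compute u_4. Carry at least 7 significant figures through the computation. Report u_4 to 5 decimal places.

2.40360

u_1 = g(1.880000) = 2.688280
u_2 = g(2.688280) = 2.309197
u_3 = g(2.309197) = 2.486987
u_4 = g(2.486987) = 2.403603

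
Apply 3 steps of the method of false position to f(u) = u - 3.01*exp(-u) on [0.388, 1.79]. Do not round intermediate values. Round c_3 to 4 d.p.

False-position update: c = (a·f(b) − b·f(a))/(f(b) − f(a)); replace the endpoint whose sign matches f(c).
f(0.388000) = -1.654021, f(1.790000) = 1.287450
step 1: c = 1.176360, f(c) = 0.248078 > 0 → new bracket [0.388000, 1.176360]
step 2: c = 1.073539, f(c) = 0.044732 > 0 → new bracket [0.388000, 1.073539]
step 3: c = 1.055488, f(c) = 0.007940 > 0 → new bracket [0.388000, 1.055488]

1.0555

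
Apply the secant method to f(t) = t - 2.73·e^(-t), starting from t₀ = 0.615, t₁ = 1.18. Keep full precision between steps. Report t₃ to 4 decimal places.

1.0014

Secant update: t_(k+1) = t_k − f(t_k)·(t_k − t_(k-1))/(f(t_k) − f(t_(k-1))).
f(t_0) = -0.860950, f(t_1) = 0.341129
t_2 = 1.180000 - (0.341129)·(1.180000 - 0.615000)/(0.341129 - (-0.860950)) = 1.019663; f(t_2) = 0.034907
t_3 = 1.019663 - (0.034907)·(1.019663 - 1.180000)/(0.034907 - (0.341129)) = 1.001386; f(t_3) = -0.001534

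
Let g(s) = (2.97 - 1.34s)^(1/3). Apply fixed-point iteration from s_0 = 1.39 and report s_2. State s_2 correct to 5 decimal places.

1.16561

s_1 = g(1.390000) = 1.034590
s_2 = g(1.034590) = 1.165609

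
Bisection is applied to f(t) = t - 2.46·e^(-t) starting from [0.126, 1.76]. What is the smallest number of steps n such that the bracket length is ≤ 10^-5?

18

Initial width b − a = 1.76 − 0.126 = 1.634000.
After n steps the width is (b−a)/2^n; need (b−a)/2^n ≤ 10^-5.
So n ≥ log₂(1.634000/10^-5) = log₂(163400.0000) ≈ 17.3180.
Hence n = 18.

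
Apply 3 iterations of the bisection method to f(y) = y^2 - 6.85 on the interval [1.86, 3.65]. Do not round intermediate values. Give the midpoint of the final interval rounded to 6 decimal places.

2.643125

f(1.860000) = -3.390400, f(3.650000) = 6.472500 (opposite signs)
step 1: m = 2.755000, f(m) = 0.740025 > 0 → root in [1.860000, 2.755000]
step 2: m = 2.307500, f(m) = -1.525444 < 0 → root in [2.307500, 2.755000]
step 3: m = 2.531250, f(m) = -0.442773 < 0 → root in [2.531250, 2.755000]
Midpoint of [2.531250, 2.755000] = 2.643125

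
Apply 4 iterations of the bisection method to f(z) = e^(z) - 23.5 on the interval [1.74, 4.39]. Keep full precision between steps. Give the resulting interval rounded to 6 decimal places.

f(1.740000) = -17.802657, f(4.390000) = 57.140419 (opposite signs)
step 1: m = 3.065000, f(m) = -2.065538 < 0 → root in [3.065000, 4.390000]
step 2: m = 3.727500, f(m) = 18.075041 > 0 → root in [3.065000, 3.727500]
step 3: m = 3.396250, f(m) = 6.351945 > 0 → root in [3.065000, 3.396250]
step 4: m = 3.230625, f(m) = 1.795462 > 0 → root in [3.065000, 3.230625]

[3.065000, 3.230625]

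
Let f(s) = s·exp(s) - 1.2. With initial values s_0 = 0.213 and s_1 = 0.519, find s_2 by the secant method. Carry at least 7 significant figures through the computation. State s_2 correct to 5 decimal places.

0.68388

Secant update: s_(k+1) = s_k − f(s_k)·(s_k − s_(k-1))/(f(s_k) − f(s_(k-1))).
f(s_0) = -0.936437, f(s_1) = -0.327900
s_2 = 0.519000 - (-0.327900)·(0.519000 - 0.213000)/(-0.327900 - (-0.936437)) = 0.683883; f(s_2) = 0.155154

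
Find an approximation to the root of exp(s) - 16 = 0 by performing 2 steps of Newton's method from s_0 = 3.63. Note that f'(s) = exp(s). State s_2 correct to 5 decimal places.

s_0 = 3.630000: f = 21.712817, f' = 37.712817 → s_1 = 3.630000 - (21.712817)/(37.712817) = 3.054259
s_1 = 3.054259: f = 5.205465, f' = 21.205465 → s_2 = 3.054259 - (5.205465)/(21.205465) = 2.808781

2.80878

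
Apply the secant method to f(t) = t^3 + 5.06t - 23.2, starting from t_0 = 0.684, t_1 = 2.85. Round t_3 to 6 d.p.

2.208477

f(t_0) = -19.418946, f(t_1) = 14.370125
t_2 = 2.850000 - (14.370125)·(2.850000 - 0.684000)/(14.370125 - (-19.418946)) = 1.928824; f(t_2) = -6.264231
t_3 = 1.928824 - (-6.264231)·(1.928824 - 2.850000)/(-6.264231 - (14.370125)) = 2.208477; f(t_3) = -1.253549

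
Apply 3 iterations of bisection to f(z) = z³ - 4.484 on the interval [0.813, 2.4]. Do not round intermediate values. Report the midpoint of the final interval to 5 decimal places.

f(0.813000) = -3.946632, f(2.400000) = 9.340000 (opposite signs)
step 1: m = 1.606500, f(m) = -0.337877 < 0 → root in [1.606500, 2.400000]
step 2: m = 2.003250, f(m) = 3.555063 > 0 → root in [1.606500, 2.003250]
step 3: m = 1.804875, f(m) = 1.395513 > 0 → root in [1.606500, 1.804875]
Midpoint of [1.606500, 1.804875] = 1.705688

1.70569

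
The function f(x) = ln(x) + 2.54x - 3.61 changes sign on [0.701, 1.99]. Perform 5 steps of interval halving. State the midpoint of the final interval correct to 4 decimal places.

1.3254

f(0.701000) = -2.184707, f(1.990000) = 2.132735 (opposite signs)
step 1: m = 1.345500, f(m) = 0.104336 > 0 → root in [0.701000, 1.345500]
step 2: m = 1.023250, f(m) = -0.987961 < 0 → root in [1.023250, 1.345500]
step 3: m = 1.184375, f(m) = -0.432472 < 0 → root in [1.184375, 1.345500]
step 4: m = 1.264937, f(m) = -0.162036 < 0 → root in [1.264937, 1.345500]
step 5: m = 1.305219, f(m) = -0.028374 < 0 → root in [1.305219, 1.345500]
Midpoint of [1.305219, 1.345500] = 1.325359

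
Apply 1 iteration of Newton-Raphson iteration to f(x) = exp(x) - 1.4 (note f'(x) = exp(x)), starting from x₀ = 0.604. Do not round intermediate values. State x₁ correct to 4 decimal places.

x_0 = 0.604000: f = 0.429422, f' = 1.829422 → x_1 = 0.604000 - (0.429422)/(1.829422) = 0.369269

0.3693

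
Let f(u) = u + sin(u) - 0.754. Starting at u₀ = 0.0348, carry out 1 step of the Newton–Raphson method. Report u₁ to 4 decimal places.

f'(u) = 1 + cos(u)
u_0 = 0.034800: f = -0.684407, f' = 1.999395 → u_1 = 0.034800 - (-0.684407)/(1.999395) = 0.377107

0.3771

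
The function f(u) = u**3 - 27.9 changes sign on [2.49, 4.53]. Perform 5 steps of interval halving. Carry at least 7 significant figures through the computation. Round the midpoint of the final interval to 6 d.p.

f(2.490000) = -12.461751, f(4.530000) = 65.059677 (opposite signs)
step 1: m = 3.510000, f(m) = 15.343551 > 0 → root in [2.490000, 3.510000]
step 2: m = 3.000000, f(m) = -0.900000 < 0 → root in [3.000000, 3.510000]
step 3: m = 3.255000, f(m) = 6.586806 > 0 → root in [3.000000, 3.255000]
step 4: m = 3.127500, f(m) = 2.690879 > 0 → root in [3.000000, 3.127500]
step 5: m = 3.063750, f(m) = 0.858086 > 0 → root in [3.000000, 3.063750]
Midpoint of [3.000000, 3.063750] = 3.031875

3.031875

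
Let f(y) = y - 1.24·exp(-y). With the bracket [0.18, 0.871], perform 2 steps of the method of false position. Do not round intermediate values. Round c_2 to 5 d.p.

0.65045

False-position update: c = (a·f(b) − b·f(a))/(f(b) − f(a)); replace the endpoint whose sign matches f(c).
f(0.180000) = -0.855735, f(0.871000) = 0.352019
step 1: c = 0.669597, f(c) = 0.034823 > 0 → new bracket [0.180000, 0.669597]
step 2: c = 0.650453, f(c) = 0.003409 > 0 → new bracket [0.180000, 0.650453]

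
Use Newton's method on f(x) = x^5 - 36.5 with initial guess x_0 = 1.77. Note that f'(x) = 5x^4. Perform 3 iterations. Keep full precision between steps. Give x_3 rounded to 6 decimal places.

Newton update: x ← x − f(x)/f'(x).
x_0 = 1.770000: f = -19.127340, f' = 49.075312 → x_1 = 1.770000 - (-19.127340)/(49.075312) = 2.159755
x_1 = 2.159755: f = 10.491820, f' = 108.789709 → x_2 = 2.159755 - (10.491820)/(108.789709) = 2.063314
x_2 = 2.063314: f = 0.896085, f' = 90.621430 → x_3 = 2.063314 - (0.896085)/(90.621430) = 2.053425

2.053425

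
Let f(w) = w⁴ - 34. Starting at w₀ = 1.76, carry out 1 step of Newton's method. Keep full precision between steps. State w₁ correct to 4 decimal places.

2.8791

Newton update: w ← w − f(w)/f'(w).
f'(w) = 4w³
w_0 = 1.760000: f = -24.404874, f' = 21.807104 → w_1 = 1.760000 - (-24.404874)/(21.807104) = 2.879125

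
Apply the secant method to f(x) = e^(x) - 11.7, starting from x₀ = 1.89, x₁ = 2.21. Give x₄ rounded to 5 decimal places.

Secant update: x_(k+1) = x_k − f(x_k)·(x_k − x_(k-1))/(f(x_k) − f(x_(k-1))).
f(x_0) = -5.080631, f(x_1) = -2.584284
x_2 = 2.210000 - (-2.584284)·(2.210000 - 1.890000)/(-2.584284 - (-5.080631)) = 2.541272; f(x_2) = 0.995813
x_3 = 2.541272 - (0.995813)·(2.541272 - 2.210000)/(0.995813 - (-2.584284)) = 2.449128; f(x_3) = -0.121754
x_4 = 2.449128 - (-0.121754)·(2.449128 - 2.541272)/(-0.121754 - (0.995813)) = 2.459167; f(x_4) = -0.004938

2.45917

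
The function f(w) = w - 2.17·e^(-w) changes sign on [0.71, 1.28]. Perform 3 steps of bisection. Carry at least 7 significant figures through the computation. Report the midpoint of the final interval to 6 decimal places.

f(0.710000) = -0.356868, f(1.280000) = 0.676659 (opposite signs)
step 1: m = 0.995000, f(m) = 0.192700 > 0 → root in [0.710000, 0.995000]
step 2: m = 0.852500, f(m) = -0.072675 < 0 → root in [0.852500, 0.995000]
step 3: m = 0.923750, f(m) = 0.062201 > 0 → root in [0.852500, 0.923750]
Midpoint of [0.852500, 0.923750] = 0.888125

0.888125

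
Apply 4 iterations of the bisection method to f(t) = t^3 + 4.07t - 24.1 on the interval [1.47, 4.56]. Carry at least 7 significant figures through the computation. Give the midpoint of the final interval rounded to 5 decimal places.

f(1.470000) = -14.940577, f(4.560000) = 89.278016 (opposite signs)
step 1: m = 3.015000, f(m) = 15.578078 > 0 → root in [1.470000, 3.015000]
step 2: m = 2.242500, f(m) = -3.695927 < 0 → root in [2.242500, 3.015000]
step 3: m = 2.628750, f(m) = 4.764533 > 0 → root in [2.242500, 2.628750]
step 4: m = 2.435625, f(m) = 0.261777 > 0 → root in [2.242500, 2.435625]
Midpoint of [2.242500, 2.435625] = 2.339062

2.33906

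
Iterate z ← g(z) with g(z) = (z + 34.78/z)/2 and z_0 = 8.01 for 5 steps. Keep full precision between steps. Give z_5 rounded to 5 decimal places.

5.89746

z_1 = g(8.010000) = 6.176036
z_2 = g(6.176036) = 5.903740
z_3 = g(5.903740) = 5.897460
z_4 = g(5.897460) = 5.897457
z_5 = g(5.897457) = 5.897457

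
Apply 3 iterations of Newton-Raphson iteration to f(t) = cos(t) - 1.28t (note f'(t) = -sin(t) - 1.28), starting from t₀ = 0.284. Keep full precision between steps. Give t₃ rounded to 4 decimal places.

0.6309

t_0 = 0.284000: f = 0.596422, f' = -1.560198 → t_1 = 0.284000 - (0.596422)/(-1.560198) = 0.666274
t_1 = 0.666274: f = -0.066700, f' = -1.898061 → t_2 = 0.666274 - (-0.066700)/(-1.898061) = 0.631132
t_2 = 0.631132: f = -0.000490, f' = -1.870059 → t_3 = 0.631132 - (-0.000490)/(-1.870059) = 0.630871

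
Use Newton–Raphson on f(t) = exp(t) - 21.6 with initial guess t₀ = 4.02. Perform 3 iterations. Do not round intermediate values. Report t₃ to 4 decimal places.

3.0739

Newton update: t ← t − f(t)/f'(t).
f'(t) = exp(t)
t_0 = 4.020000: f = 34.101106, f' = 55.701106 → t_1 = 4.020000 - (34.101106)/(55.701106) = 3.407784
t_1 = 3.407784: f = 8.598252, f' = 30.198252 → t_2 = 3.407784 - (8.598252)/(30.198252) = 3.123057
t_2 = 3.123057: f = 1.115721, f' = 22.715721 → t_3 = 3.123057 - (1.115721)/(22.715721) = 3.073941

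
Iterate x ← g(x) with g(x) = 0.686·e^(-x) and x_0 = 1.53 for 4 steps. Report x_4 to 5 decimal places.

0.46924

x_1 = g(1.530000) = 0.148543
x_2 = g(0.148543) = 0.591306
x_3 = g(0.591306) = 0.379772
x_4 = g(0.379772) = 0.469236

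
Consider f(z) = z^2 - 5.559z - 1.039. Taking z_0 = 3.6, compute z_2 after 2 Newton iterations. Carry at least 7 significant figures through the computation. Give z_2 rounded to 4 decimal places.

f'(z) = 2z - 5.559
z_0 = 3.600000: f = -8.091400, f' = 1.641000 → z_1 = 3.600000 - (-8.091400)/(1.641000) = 8.530774
z_1 = 8.530774: f = 24.312531, f' = 11.502548 → z_2 = 8.530774 - (24.312531)/(11.502548) = 6.417109

6.4171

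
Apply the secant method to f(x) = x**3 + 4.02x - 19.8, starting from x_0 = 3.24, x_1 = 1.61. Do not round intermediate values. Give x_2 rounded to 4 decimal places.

f(x_0) = 27.237024, f(x_1) = -9.154519
x_2 = 1.610000 - (-9.154519)·(1.610000 - 3.240000)/(-9.154519 - (27.237024)) = 2.020037; f(x_2) = -3.436596

2.0200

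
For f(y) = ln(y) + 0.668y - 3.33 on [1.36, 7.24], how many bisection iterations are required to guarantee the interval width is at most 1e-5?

Initial width b − a = 7.24 − 1.36 = 5.880000.
After n steps the width is (b−a)/2^n; need (b−a)/2^n ≤ 1e-5.
So n ≥ log₂(5.880000/1e-5) = log₂(588000.0000) ≈ 19.1655.
Hence n = 20.

20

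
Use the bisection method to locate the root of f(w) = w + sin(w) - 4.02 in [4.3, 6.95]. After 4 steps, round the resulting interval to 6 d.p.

f(4.300000) = -0.636166, f(6.950000) = 3.548486 (opposite signs)
step 1: m = 5.625000, f(m) = 0.993318 > 0 → root in [4.300000, 5.625000]
step 2: m = 4.962500, f(m) = -0.026385 < 0 → root in [4.962500, 5.625000]
step 3: m = 5.293750, f(m) = 0.438034 > 0 → root in [4.962500, 5.293750]
step 4: m = 5.128125, f(m) = 0.193306 > 0 → root in [4.962500, 5.128125]

[4.962500, 5.128125]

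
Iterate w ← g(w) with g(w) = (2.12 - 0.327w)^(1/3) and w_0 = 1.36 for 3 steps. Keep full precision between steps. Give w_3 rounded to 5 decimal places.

1.19984

w_1 = g(1.360000) = 1.187670
w_2 = g(1.187670) = 1.200840
w_3 = g(1.200840) = 1.199844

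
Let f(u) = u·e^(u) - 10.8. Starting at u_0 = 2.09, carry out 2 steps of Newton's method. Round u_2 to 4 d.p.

1.7964

f'(u) = (u + 1)·e^(u)
u_0 = 2.090000: f = 6.097473, f' = 24.982388 → u_1 = 2.090000 - (6.097473)/(24.982388) = 1.845929
u_1 = 1.845929: f = 0.892082, f' = 18.026065 → u_2 = 1.845929 - (0.892082)/(18.026065) = 1.796441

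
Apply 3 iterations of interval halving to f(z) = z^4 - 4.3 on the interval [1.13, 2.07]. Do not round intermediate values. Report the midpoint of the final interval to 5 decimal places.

1.42375

f(1.130000) = -2.669526, f(2.070000) = 14.060368 (opposite signs)
step 1: m = 1.600000, f(m) = 2.253600 > 0 → root in [1.130000, 1.600000]
step 2: m = 1.365000, f(m) = -0.828393 < 0 → root in [1.365000, 1.600000]
step 3: m = 1.482500, f(m) = 0.530352 > 0 → root in [1.365000, 1.482500]
Midpoint of [1.365000, 1.482500] = 1.423750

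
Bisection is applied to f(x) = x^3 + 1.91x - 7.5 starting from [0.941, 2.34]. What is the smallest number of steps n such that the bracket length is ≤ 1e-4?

14

Initial width b − a = 2.34 − 0.941 = 1.399000.
After n steps the width is (b−a)/2^n; need (b−a)/2^n ≤ 1e-4.
So n ≥ log₂(1.399000/1e-4) = log₂(13990.0000) ≈ 13.7721.
Hence n = 14.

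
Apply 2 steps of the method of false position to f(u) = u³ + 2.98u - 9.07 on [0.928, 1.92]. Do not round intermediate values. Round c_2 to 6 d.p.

1.606390

f(0.928000) = -5.505381, f(1.920000) = 3.729488
step 1: c = 1.519382, f(c) = -1.034712 < 0 → new bracket [1.519382, 1.920000]
step 2: c = 1.606390, f(c) = -0.137682 < 0 → new bracket [1.606390, 1.920000]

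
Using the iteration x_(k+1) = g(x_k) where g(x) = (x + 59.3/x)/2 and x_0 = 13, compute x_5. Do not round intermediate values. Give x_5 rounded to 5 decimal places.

x_1 = g(13.000000) = 8.780769
x_2 = g(8.780769) = 7.767082
x_3 = g(7.767082) = 7.700933
x_4 = g(7.700933) = 7.700649
x_5 = g(7.700649) = 7.700649

7.70065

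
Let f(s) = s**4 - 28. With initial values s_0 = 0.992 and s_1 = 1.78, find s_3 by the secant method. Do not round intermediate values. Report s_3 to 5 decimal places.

2.02484

f(s_0) = -27.031618, f(s_1) = -17.961241
s_2 = 1.780000 - (-17.961241)·(1.780000 - 0.992000)/(-17.961241 - (-27.031618)) = 3.340405; f(s_2) = 96.507738
s_3 = 3.340405 - (96.507738)·(3.340405 - 1.780000)/(96.507738 - (-17.961241)) = 2.024842; f(s_3) = -11.190124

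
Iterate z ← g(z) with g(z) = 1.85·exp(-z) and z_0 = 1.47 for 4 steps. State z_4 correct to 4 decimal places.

z_1 = g(1.470000) = 0.425362
z_2 = g(0.425362) = 1.209036
z_3 = g(1.209036) = 0.552197
z_4 = g(0.552197) = 1.065015

1.0650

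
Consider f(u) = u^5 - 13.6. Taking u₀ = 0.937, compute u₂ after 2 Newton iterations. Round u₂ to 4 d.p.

3.4307

Newton update: u ← u − f(u)/f'(u).
f'(u) = 5u⁴
u_0 = 0.937000: f = -12.877733, f' = 3.854148 → u_1 = 0.937000 - (-12.877733)/(3.854148) = 4.278266
u_1 = 4.278266: f = 1419.705822, f' = 1675.101379 → u_2 = 4.278266 - (1419.705822)/(1675.101379) = 3.430732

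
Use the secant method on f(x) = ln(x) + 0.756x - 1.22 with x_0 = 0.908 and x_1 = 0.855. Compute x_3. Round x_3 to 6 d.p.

f(x_0) = -0.630063, f(x_1) = -0.730274
x_2 = 0.855000 - (-0.730274)·(0.855000 - 0.908000)/(-0.730274 - (-0.630063)) = 1.241231; f(x_2) = -0.065526
x_3 = 1.241231 - (-0.065526)·(1.241231 - 0.855000)/(-0.065526 - (-0.730274)) = 1.279303; f(x_3) = -0.006532

1.279303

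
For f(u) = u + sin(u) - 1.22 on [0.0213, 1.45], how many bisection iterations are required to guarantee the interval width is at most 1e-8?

28

Initial width b − a = 1.45 − 0.0213 = 1.428700.
After n steps the width is (b−a)/2^n; need (b−a)/2^n ≤ 1e-8.
So n ≥ log₂(1.428700/1e-8) = log₂(142870000.0000) ≈ 27.0901.
Hence n = 28.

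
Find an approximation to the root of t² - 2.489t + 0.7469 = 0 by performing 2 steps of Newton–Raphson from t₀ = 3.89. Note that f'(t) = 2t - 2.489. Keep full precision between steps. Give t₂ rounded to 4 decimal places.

2.2536

t_0 = 3.890000: f = 6.196790, f' = 5.291000 → t_1 = 3.890000 - (6.196790)/(5.291000) = 2.718806
t_1 = 2.718806: f = 1.371697, f' = 2.948611 → t_2 = 2.718806 - (1.371697)/(2.948611) = 2.253605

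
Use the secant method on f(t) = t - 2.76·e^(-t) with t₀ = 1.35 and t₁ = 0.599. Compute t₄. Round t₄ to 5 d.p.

f(t_0) = 0.634497, f(t_1) = -0.917236
t_2 = 0.599000 - (-0.917236)·(0.599000 - 1.350000)/(-0.917236 - (0.634497)) = 1.042919; f(t_2) = 0.070228
t_3 = 1.042919 - (0.070228)·(1.042919 - 0.599000)/(0.070228 - (-0.917236)) = 1.011348; f(t_3) = 0.007458
t_4 = 1.011348 - (0.007458)·(1.011348 - 1.042919)/(0.007458 - (0.070228)) = 1.007597; f(t_4) = -0.000066

1.00760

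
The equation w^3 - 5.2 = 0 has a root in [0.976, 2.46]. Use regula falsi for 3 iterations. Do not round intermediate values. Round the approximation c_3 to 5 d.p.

f(0.976000) = -4.270286, f(2.460000) = 9.686936
step 1: c = 1.430038, f(c) = -2.275562 < 0 → new bracket [1.430038, 2.460000]
step 2: c = 1.625962, f(c) = -0.901360 < 0 → new bracket [1.625962, 2.460000]
step 3: c = 1.696962, f(c) = -0.313294 < 0 → new bracket [1.696962, 2.460000]

1.69696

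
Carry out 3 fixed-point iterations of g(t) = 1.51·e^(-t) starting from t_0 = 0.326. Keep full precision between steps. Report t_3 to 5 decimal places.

t_1 = g(0.326000) = 1.089926
t_2 = g(1.089926) = 0.507725
t_3 = g(0.507725) = 0.908814

0.90881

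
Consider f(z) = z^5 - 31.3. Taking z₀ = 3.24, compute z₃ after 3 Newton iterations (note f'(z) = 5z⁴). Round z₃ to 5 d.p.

z_0 = 3.240000: f = 325.746723, f' = 550.998029 → z_1 = 3.240000 - (325.746723)/(550.998029) = 2.648806
z_1 = 2.648806: f = 99.091946, f' = 246.133438 → z_2 = 2.648806 - (99.091946)/(246.133438) = 2.246212
z_2 = 2.246212: f = 25.881209, f' = 127.283664 → z_3 = 2.246212 - (25.881209)/(127.283664) = 2.042877

2.04288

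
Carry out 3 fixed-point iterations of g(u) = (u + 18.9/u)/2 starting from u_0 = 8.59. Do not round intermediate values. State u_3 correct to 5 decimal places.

u_1 = g(8.590000) = 5.395116
u_2 = g(5.395116) = 4.449142
u_3 = g(4.449142) = 4.348576

4.34858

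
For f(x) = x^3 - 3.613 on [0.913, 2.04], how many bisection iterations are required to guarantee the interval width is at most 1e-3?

11

Initial width b − a = 2.04 − 0.913 = 1.127000.
After n steps the width is (b−a)/2^n; need (b−a)/2^n ≤ 1e-3.
So n ≥ log₂(1.127000/1e-3) = log₂(1127.0000) ≈ 10.1383.
Hence n = 11.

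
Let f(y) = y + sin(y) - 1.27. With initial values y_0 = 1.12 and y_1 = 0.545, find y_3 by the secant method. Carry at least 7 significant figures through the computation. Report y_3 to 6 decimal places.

0.658457

f(y_0) = 0.750100, f(y_1) = -0.206582
y_2 = 0.545000 - (-0.206582)·(0.545000 - 1.120000)/(-0.206582 - (0.750100)) = 0.669163; f(y_2) = 0.019493
y_3 = 0.669163 - (0.019493)·(0.669163 - 0.545000)/(0.019493 - (-0.206582)) = 0.658457; f(y_3) = 0.000355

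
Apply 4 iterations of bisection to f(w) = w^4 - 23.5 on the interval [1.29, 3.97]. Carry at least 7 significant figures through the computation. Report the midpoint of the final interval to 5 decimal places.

f(1.290000) = -20.730771, f(3.970000) = 224.905969 (opposite signs)
step 1: m = 2.630000, f(m) = 24.343506 > 0 → root in [1.290000, 2.630000]
step 2: m = 1.960000, f(m) = -8.742109 < 0 → root in [1.960000, 2.630000]
step 3: m = 2.295000, f(m) = 4.241552 > 0 → root in [1.960000, 2.295000]
step 4: m = 2.127500, f(m) = -3.013004 < 0 → root in [2.127500, 2.295000]
Midpoint of [2.127500, 2.295000] = 2.211250

2.21125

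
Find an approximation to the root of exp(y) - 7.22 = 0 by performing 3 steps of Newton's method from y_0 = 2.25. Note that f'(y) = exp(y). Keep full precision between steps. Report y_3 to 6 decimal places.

y_0 = 2.250000: f = 2.267736, f' = 9.487736 → y_1 = 2.250000 - (2.267736)/(9.487736) = 2.010982
y_1 = 2.010982: f = 0.250653, f' = 7.470653 → y_2 = 2.010982 - (0.250653)/(7.470653) = 1.977431
y_2 = 1.977431: f = 0.004158, f' = 7.224158 → y_3 = 1.977431 - (0.004158)/(7.224158) = 1.976855

1.976855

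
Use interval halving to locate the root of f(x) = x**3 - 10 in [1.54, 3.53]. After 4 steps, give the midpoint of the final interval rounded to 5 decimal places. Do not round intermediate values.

f(1.540000) = -6.347736, f(3.530000) = 33.986977 (opposite signs)
step 1: m = 2.535000, f(m) = 6.290480 > 0 → root in [1.540000, 2.535000]
step 2: m = 2.037500, f(m) = -1.541510 < 0 → root in [2.037500, 2.535000]
step 3: m = 2.286250, f(m) = 1.950089 > 0 → root in [2.037500, 2.286250]
step 4: m = 2.161875, f(m) = 0.103963 > 0 → root in [2.037500, 2.161875]
Midpoint of [2.037500, 2.161875] = 2.099687

2.09969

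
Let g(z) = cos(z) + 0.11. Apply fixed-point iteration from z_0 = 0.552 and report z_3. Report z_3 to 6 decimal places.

0.886119

z_1 = g(0.552000) = 0.961477
z_2 = g(0.961477) = 0.682309
z_3 = g(0.682309) = 0.886119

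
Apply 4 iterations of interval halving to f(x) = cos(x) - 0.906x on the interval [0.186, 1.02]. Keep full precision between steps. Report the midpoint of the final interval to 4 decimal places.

0.7854

f(0.186000) = 0.814236, f(1.020000) = -0.400754 (opposite signs)
step 1: m = 0.603000, f(m) = 0.277320 > 0 → root in [0.603000, 1.020000]
step 2: m = 0.811500, f(m) = -0.046808 < 0 → root in [0.603000, 0.811500]
step 3: m = 0.707250, f(m) = 0.119383 > 0 → root in [0.707250, 0.811500]
step 4: m = 0.759375, f(m) = 0.037273 > 0 → root in [0.759375, 0.811500]
Midpoint of [0.759375, 0.811500] = 0.785438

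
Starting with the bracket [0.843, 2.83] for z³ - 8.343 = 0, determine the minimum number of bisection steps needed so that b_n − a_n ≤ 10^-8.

Initial width b − a = 2.83 − 0.843 = 1.987000.
After n steps the width is (b−a)/2^n; need (b−a)/2^n ≤ 10^-8.
So n ≥ log₂(1.987000/10^-8) = log₂(198700000.0000) ≈ 27.5660.
Hence n = 28.

28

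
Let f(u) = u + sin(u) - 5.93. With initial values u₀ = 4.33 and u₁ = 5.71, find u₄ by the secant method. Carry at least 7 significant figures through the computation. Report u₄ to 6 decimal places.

6.106104

f(u_0) = -2.527776, f(u_1) = -0.762311
u_2 = 5.710000 - (-0.762311)·(5.710000 - 4.330000)/(-0.762311 - (-2.527776)) = 6.305871; f(u_2) = 0.398555
u_3 = 6.305871 - (0.398555)·(6.305871 - 5.710000)/(0.398555 - (-0.762311)) = 6.101293; f(u_3) = -0.009597
u_4 = 6.101293 - (-0.009597)·(6.101293 - 6.305871)/(-0.009597 - (0.398555)) = 6.106104; f(u_4) = -0.000054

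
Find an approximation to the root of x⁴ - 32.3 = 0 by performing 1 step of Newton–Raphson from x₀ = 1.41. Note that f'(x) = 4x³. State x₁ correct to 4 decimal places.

3.9381

Newton update: x ← x − f(x)/f'(x).
x_0 = 1.410000: f = -28.347458, f' = 11.212884 → x_1 = 1.410000 - (-28.347458)/(11.212884) = 3.938115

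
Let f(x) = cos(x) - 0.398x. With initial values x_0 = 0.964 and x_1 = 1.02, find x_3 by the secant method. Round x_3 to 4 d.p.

f(x_0) = 0.186567, f(x_1) = 0.117406
x_2 = 1.020000 - (0.117406)·(1.020000 - 0.964000)/(0.117406 - (0.186567)) = 1.115065; f(x_2) = -0.003676
x_3 = 1.115065 - (-0.003676)·(1.115065 - 1.020000)/(-0.003676 - (0.117406)) = 1.112178; f(x_3) = 0.000062

1.1122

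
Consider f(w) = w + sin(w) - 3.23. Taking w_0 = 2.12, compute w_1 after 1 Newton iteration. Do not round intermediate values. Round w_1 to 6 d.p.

Newton update: w ← w − f(w)/f'(w).
f'(w) = 1 + cos(w)
w_0 = 2.120000: f = -0.257060, f' = 0.477992 → w_1 = 2.120000 - (-0.257060)/(0.477992) = 2.657791

2.657791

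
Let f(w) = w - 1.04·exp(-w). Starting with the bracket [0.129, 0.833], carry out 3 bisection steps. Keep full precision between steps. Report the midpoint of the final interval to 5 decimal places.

f(0.129000) = -0.785133, f(0.833000) = 0.380867 (opposite signs)
step 1: m = 0.481000, f(m) = -0.161892 < 0 → root in [0.481000, 0.833000]
step 2: m = 0.657000, f(m) = 0.117860 > 0 → root in [0.481000, 0.657000]
step 3: m = 0.569000, f(m) = -0.019735 < 0 → root in [0.569000, 0.657000]
Midpoint of [0.569000, 0.657000] = 0.613000

0.61300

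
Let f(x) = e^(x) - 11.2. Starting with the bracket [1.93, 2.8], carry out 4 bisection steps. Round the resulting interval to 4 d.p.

f(1.930000) = -4.310490, f(2.800000) = 5.244647 (opposite signs)
step 1: m = 2.365000, f(m) = -0.555961 < 0 → root in [2.365000, 2.800000]
step 2: m = 2.582500, f(m) = 2.030172 > 0 → root in [2.365000, 2.582500]
step 3: m = 2.473750, f(m) = 0.666864 > 0 → root in [2.365000, 2.473750]
step 4: m = 2.419375, f(m) = 0.038833 > 0 → root in [2.365000, 2.419375]

[2.3650, 2.4194]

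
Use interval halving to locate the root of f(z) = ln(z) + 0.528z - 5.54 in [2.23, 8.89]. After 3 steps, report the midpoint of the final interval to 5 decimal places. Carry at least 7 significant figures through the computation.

f(2.230000) = -3.560558, f(8.890000) = 1.338847 (opposite signs)
step 1: m = 5.560000, f(m) = -0.888722 < 0 → root in [5.560000, 8.890000]
step 2: m = 7.225000, f(m) = 0.252347 > 0 → root in [5.560000, 7.225000]
step 3: m = 6.392500, f(m) = -0.309635 < 0 → root in [6.392500, 7.225000]
Midpoint of [6.392500, 7.225000] = 6.808750

6.80875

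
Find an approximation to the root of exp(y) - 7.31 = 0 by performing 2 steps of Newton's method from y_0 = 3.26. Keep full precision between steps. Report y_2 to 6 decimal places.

Newton update: y ← y − f(y)/f'(y).
f'(y) = exp(y)
y_0 = 3.260000: f = 18.739537, f' = 26.049537 → y_1 = 3.260000 - (18.739537)/(26.049537) = 2.540619
y_1 = 2.540619: f = 5.377525, f' = 12.687525 → y_2 = 2.540619 - (5.377525)/(12.687525) = 2.116776

2.116776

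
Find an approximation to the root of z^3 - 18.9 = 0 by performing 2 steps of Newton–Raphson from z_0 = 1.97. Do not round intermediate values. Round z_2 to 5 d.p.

2.68830

f'(z) = 3z^2
z_0 = 1.970000: f = -11.254627, f' = 11.642700 → z_1 = 1.970000 - (-11.254627)/(11.642700) = 2.936668
z_1 = 2.936668: f = 6.425884, f' = 25.872059 → z_2 = 2.936668 - (6.425884)/(25.872059) = 2.688297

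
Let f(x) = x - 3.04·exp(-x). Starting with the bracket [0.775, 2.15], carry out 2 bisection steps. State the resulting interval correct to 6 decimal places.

f(0.775000) = -0.625539, f(2.150000) = 1.795888 (opposite signs)
step 1: m = 1.462500, f(m) = 0.758265 > 0 → root in [0.775000, 1.462500]
step 2: m = 1.118750, f(m) = 0.125619 > 0 → root in [0.775000, 1.118750]

[0.775000, 1.118750]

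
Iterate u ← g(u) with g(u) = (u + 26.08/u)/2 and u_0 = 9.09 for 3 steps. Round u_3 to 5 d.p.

5.10725

u_1 = g(9.090000) = 5.979543
u_2 = g(5.979543) = 5.170540
u_3 = g(5.170540) = 5.107250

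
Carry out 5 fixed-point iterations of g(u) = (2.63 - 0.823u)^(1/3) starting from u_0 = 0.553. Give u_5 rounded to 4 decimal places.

u_1 = g(0.553000) = 1.295623
u_2 = g(1.295623) = 1.160695
u_3 = g(1.160695) = 1.187544
u_4 = g(1.187544) = 1.182298
u_5 = g(1.182298) = 1.183327

1.1833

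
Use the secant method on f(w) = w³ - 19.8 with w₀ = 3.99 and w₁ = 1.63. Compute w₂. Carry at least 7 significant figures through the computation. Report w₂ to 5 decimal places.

f(w_0) = 43.721199, f(w_1) = -15.469253
w_2 = 1.630000 - (-15.469253)·(1.630000 - 3.990000)/(-15.469253 - (43.721199)) = 2.246779; f(w_2) = -8.458222

2.24678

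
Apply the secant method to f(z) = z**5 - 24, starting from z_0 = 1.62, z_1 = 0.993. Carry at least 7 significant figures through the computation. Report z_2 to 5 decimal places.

2.41003

f(z_0) = -12.842290, f(z_1) = -23.034513
z_2 = 0.993000 - (-23.034513)·(0.993000 - 1.620000)/(-23.034513 - (-12.842290)) = 2.410025; f(z_2) = 57.303291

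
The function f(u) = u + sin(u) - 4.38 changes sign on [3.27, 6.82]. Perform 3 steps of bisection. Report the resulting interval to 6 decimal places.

f(3.270000) = -1.238055, f(6.820000) = 2.951401 (opposite signs)
step 1: m = 5.045000, f(m) = -0.280193 < 0 → root in [5.045000, 6.820000]
step 2: m = 5.932500, f(m) = 1.208959 > 0 → root in [5.045000, 5.932500]
step 3: m = 5.488750, f(m) = 0.395282 > 0 → root in [5.045000, 5.488750]

[5.045000, 5.488750]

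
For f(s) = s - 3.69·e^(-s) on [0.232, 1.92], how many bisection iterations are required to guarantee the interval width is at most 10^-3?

11

Initial width b − a = 1.92 − 0.232 = 1.688000.
After n steps the width is (b−a)/2^n; need (b−a)/2^n ≤ 10^-3.
So n ≥ log₂(1.688000/10^-3) = log₂(1688.0000) ≈ 10.7211.
Hence n = 11.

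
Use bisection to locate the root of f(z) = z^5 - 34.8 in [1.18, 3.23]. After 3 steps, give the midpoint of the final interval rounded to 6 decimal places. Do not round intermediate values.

2.076875

f(1.180000) = -32.512242, f(3.230000) = 316.770650 (opposite signs)
step 1: m = 2.205000, f(m) = 17.324628 > 0 → root in [1.180000, 2.205000]
step 2: m = 1.692500, f(m) = -20.911882 < 0 → root in [1.692500, 2.205000]
step 3: m = 1.948750, f(m) = -6.695191 < 0 → root in [1.948750, 2.205000]
Midpoint of [1.948750, 2.205000] = 2.076875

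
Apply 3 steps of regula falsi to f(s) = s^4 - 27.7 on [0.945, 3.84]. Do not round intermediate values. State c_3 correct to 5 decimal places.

1.82288

False-position update: c = (a·f(b) − b·f(a))/(f(b) − f(a)); replace the endpoint whose sign matches f(c).
f(0.945000) = -26.902506, f(3.840000) = 189.732719
step 1: c = 1.304511, f(c) = -24.804050 < 0 → new bracket [1.304511, 3.840000]
step 2: c = 1.597656, f(c) = -21.184718 < 0 → new bracket [1.597656, 3.840000]
step 3: c = 1.822879, f(c) = -16.658418 < 0 → new bracket [1.822879, 3.840000]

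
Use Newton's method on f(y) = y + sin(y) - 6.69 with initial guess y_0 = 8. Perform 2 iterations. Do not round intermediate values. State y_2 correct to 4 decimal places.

f'(y) = 1 + cos(y)
y_0 = 8.000000: f = 2.299358, f' = 0.854500 → y_1 = 8.000000 - (2.299358)/(0.854500) = 5.309118
y_1 = 5.309118: f = -2.208060, f' = 1.561940 → y_2 = 5.309118 - (-2.208060)/(1.561940) = 6.722783

6.7228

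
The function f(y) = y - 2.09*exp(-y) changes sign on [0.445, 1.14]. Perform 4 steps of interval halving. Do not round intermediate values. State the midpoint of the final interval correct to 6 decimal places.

0.857656

f(0.445000) = -0.894323, f(1.140000) = 0.471578 (opposite signs)
step 1: m = 0.792500, f(m) = -0.153667 < 0 → root in [0.792500, 1.140000]
step 2: m = 0.966250, f(m) = 0.170990 > 0 → root in [0.792500, 0.966250]
step 3: m = 0.879375, f(m) = 0.011937 > 0 → root in [0.792500, 0.879375]
step 4: m = 0.835938, f(m) = -0.070010 < 0 → root in [0.835938, 0.879375]
Midpoint of [0.835938, 0.879375] = 0.857656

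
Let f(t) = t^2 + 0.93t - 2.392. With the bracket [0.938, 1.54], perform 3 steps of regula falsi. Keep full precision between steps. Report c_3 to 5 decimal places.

False-position update: c = (a·f(b) − b·f(a))/(f(b) − f(a)); replace the endpoint whose sign matches f(c).
f(0.938000) = -0.639816, f(1.540000) = 1.411800
step 1: c = 1.125739, f(c) = -0.077773 < 0 → new bracket [1.125739, 1.540000]
step 2: c = 1.147369, f(c) = -0.008492 < 0 → new bracket [1.147369, 1.540000]
step 3: c = 1.149716, f(c) = -0.000916 < 0 → new bracket [1.149716, 1.540000]

1.14972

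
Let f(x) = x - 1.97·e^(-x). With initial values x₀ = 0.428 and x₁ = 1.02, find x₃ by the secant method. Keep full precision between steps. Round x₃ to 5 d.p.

0.84500

f(x_0) = -0.856068, f(x_1) = 0.309628
x_2 = 1.020000 - (0.309628)·(1.020000 - 0.428000)/(0.309628 - (-0.856068)) = 0.862755; f(x_2) = 0.031419
x_3 = 0.862755 - (0.031419)·(0.862755 - 1.020000)/(0.031419 - (0.309628)) = 0.844997; f(x_3) = -0.001234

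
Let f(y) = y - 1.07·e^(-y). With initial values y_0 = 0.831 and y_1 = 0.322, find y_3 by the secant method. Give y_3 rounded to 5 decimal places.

f(y_0) = 0.364894, f(y_1) = -0.453427
y_2 = 0.322000 - (-0.453427)·(0.322000 - 0.831000)/(-0.453427 - (0.364894)) = 0.604034; f(y_2) = 0.019170
y_3 = 0.604034 - (0.019170)·(0.604034 - 0.322000)/(0.019170 - (-0.453427)) = 0.592594; f(y_3) = 0.001000

0.59259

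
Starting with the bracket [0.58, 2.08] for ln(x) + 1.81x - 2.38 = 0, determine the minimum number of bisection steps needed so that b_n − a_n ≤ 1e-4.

Initial width b − a = 2.08 − 0.58 = 1.500000.
After n steps the width is (b−a)/2^n; need (b−a)/2^n ≤ 1e-4.
So n ≥ log₂(1.500000/1e-4) = log₂(15000.0000) ≈ 13.8727.
Hence n = 14.

14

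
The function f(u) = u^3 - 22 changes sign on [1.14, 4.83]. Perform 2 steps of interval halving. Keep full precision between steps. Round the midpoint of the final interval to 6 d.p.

f(1.140000) = -20.518456, f(4.830000) = 90.678587 (opposite signs)
step 1: m = 2.985000, f(m) = 4.597022 > 0 → root in [1.140000, 2.985000]
step 2: m = 2.062500, f(m) = -13.226318 < 0 → root in [2.062500, 2.985000]
Midpoint of [2.062500, 2.985000] = 2.523750

2.523750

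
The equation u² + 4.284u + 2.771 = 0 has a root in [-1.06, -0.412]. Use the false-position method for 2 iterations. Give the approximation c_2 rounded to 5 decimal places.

f(-1.060000) = -0.646440, f(-0.412000) = 1.175736
step 1: c = -0.830114, f(c) = -0.096119 < 0 → new bracket [-0.830114, -0.412000]
step 2: c = -0.798515, f(c) = -0.012213 < 0 → new bracket [-0.798515, -0.412000]

-0.79852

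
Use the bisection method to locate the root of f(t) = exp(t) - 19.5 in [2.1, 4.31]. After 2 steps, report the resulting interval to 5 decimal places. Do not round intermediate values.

f(2.100000) = -11.333830, f(4.310000) = 54.940489 (opposite signs)
step 1: m = 3.205000, f(m) = 5.155500 > 0 → root in [2.100000, 3.205000]
step 2: m = 2.652500, f(m) = -5.310532 < 0 → root in [2.652500, 3.205000]

[2.65250, 3.20500]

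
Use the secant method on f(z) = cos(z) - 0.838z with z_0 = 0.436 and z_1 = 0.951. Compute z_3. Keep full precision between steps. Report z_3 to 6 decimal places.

0.816500

f(z_0) = 0.541080, f(z_1) = -0.216069
z_2 = 0.951000 - (-0.216069)·(0.951000 - 0.436000)/(-0.216069 - (0.541080)) = 0.804034; f(z_2) = 0.020027
z_3 = 0.804034 - (0.020027)·(0.804034 - 0.951000)/(0.020027 - (-0.216069)) = 0.816500; f(z_3) = 0.000548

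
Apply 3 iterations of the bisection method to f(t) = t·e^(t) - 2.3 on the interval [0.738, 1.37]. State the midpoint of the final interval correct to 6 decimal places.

0.935500

f(0.738000) = -0.756290, f(1.370000) = 3.091430 (opposite signs)
step 1: m = 1.054000, f(m) = 0.724036 > 0 → root in [0.738000, 1.054000]
step 2: m = 0.896000, f(m) = -0.104993 < 0 → root in [0.896000, 1.054000]
step 3: m = 0.975000, f(m) = 0.284888 > 0 → root in [0.896000, 0.975000]
Midpoint of [0.896000, 0.975000] = 0.935500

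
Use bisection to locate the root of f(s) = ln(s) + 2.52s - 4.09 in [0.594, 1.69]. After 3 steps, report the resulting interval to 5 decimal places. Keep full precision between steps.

[1.41600, 1.55300]

f(0.594000) = -3.113996, f(1.690000) = 0.693529 (opposite signs)
step 1: m = 1.142000, f(m) = -1.079379 < 0 → root in [1.142000, 1.690000]
step 2: m = 1.416000, f(m) = -0.173844 < 0 → root in [1.416000, 1.690000]
step 3: m = 1.553000, f(m) = 0.263749 > 0 → root in [1.416000, 1.553000]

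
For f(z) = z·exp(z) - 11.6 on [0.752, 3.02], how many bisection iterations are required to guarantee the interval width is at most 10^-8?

28

Initial width b − a = 3.02 − 0.752 = 2.268000.
After n steps the width is (b−a)/2^n; need (b−a)/2^n ≤ 10^-8.
So n ≥ log₂(2.268000/10^-8) = log₂(226800000.0000) ≈ 27.7568.
Hence n = 28.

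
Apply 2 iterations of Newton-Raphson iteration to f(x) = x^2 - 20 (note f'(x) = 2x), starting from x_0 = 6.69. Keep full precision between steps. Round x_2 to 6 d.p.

4.486099

x_0 = 6.690000: f = 24.756100, f' = 13.380000 → x_1 = 6.690000 - (24.756100)/(13.380000) = 4.839768
x_1 = 4.839768: f = 3.423357, f' = 9.679537 → x_2 = 4.839768 - (3.423357)/(9.679537) = 4.486099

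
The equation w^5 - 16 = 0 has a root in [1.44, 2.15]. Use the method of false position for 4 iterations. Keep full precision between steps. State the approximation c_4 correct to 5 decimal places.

f(1.440000) = -9.808264, f(2.150000) = 29.940138
step 1: c = 1.615199, f(c) = -5.006658 < 0 → new bracket [1.615199, 2.150000]
step 2: c = 1.691817, f(c) = -2.139880 < 0 → new bracket [1.691817, 2.150000]
step 3: c = 1.722380, f(c) = -0.841901 < 0 → new bracket [1.722380, 2.150000]
step 4: c = 1.734075, f(c) = -0.320219 < 0 → new bracket [1.734075, 2.150000]

1.73408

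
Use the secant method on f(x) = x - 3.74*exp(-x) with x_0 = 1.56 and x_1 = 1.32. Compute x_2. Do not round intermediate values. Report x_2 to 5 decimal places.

Secant update: x_(k+1) = x_k − f(x_k)·(x_k − x_(k-1))/(f(x_k) − f(x_(k-1))).
f(x_0) = 0.774091, f(x_1) = 0.320914
x_2 = 1.320000 - (0.320914)·(1.320000 - 1.560000)/(0.320914 - (0.774091)) = 1.150046; f(x_2) = -0.034121

1.15005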